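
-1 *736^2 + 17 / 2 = -1083375 / 2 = -541687.50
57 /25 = 2.28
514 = 514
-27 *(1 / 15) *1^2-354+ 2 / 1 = -353.80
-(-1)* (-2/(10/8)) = -8/5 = -1.60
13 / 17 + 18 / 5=371 / 85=4.36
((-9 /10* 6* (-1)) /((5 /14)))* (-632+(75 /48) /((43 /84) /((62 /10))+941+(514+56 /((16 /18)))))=-1888750267929 /197654350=-9555.82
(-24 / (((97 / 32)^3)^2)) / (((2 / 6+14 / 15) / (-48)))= 18554258718720 / 15826468093651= 1.17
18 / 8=9 / 4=2.25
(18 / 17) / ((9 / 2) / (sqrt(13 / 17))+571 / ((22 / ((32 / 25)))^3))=-45527099904000000 / 10119791285314354921+140133243164062500* sqrt(221) / 10119791285314354921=0.20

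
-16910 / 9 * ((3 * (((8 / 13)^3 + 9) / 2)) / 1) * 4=-686038700 / 6591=-104087.19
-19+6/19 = -355/19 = -18.68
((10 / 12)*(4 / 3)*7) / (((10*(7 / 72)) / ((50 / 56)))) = 50 / 7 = 7.14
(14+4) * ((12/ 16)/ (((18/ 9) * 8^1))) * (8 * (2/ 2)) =6.75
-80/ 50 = -8/ 5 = -1.60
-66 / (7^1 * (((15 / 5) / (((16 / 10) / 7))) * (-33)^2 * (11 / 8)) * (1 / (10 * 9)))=-256 / 5929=-0.04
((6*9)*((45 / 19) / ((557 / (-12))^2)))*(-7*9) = -22044960 / 5894731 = -3.74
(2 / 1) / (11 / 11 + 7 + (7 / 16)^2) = 512 / 2097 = 0.24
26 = 26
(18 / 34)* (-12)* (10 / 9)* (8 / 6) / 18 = -80 / 153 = -0.52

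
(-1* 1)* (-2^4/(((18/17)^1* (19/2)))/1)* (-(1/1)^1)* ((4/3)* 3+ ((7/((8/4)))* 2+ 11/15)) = -47872/2565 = -18.66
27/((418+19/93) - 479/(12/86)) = -0.01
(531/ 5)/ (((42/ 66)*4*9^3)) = 649/ 11340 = 0.06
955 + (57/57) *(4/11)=10509/11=955.36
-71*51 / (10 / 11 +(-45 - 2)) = 78.56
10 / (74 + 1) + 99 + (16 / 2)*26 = 4607 / 15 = 307.13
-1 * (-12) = 12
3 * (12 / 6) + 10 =16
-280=-280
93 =93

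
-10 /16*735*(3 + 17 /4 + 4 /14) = -110775 /32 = -3461.72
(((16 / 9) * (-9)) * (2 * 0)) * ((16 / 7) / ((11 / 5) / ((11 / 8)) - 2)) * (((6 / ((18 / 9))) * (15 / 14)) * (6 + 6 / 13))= 0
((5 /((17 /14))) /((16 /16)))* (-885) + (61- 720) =-73153 /17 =-4303.12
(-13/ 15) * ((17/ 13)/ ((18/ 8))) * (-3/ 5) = 68/ 225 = 0.30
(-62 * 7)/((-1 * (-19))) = -434/19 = -22.84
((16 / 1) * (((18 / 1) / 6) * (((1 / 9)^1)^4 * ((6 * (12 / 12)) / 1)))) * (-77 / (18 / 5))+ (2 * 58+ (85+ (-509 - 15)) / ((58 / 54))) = -293.66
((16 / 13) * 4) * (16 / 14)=5.63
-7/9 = -0.78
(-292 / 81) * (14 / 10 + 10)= -5548 / 135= -41.10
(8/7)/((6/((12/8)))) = 2/7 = 0.29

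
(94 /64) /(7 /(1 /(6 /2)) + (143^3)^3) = 47 /800155353944841528448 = 0.00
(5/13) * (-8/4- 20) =-110/13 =-8.46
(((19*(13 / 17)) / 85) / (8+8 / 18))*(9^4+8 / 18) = 132.82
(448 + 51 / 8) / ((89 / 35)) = 127225 / 712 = 178.69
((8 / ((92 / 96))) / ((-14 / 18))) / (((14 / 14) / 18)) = -31104 / 161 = -193.19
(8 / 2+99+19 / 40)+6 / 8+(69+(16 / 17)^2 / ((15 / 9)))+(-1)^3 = 172.76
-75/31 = -2.42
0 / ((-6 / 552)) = 0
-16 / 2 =-8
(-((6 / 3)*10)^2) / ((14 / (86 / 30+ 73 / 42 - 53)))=203260 / 147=1382.72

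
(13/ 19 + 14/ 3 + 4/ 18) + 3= 1466/ 171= 8.57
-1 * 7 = -7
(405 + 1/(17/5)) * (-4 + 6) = 13780/17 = 810.59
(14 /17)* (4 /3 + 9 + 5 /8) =1841 /204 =9.02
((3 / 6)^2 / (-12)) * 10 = -5 / 24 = -0.21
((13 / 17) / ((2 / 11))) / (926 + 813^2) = 11 / 1731110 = 0.00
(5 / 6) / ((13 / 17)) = 85 / 78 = 1.09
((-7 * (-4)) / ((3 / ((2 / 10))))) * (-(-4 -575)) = 5404 / 5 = 1080.80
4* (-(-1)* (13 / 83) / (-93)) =-52 / 7719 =-0.01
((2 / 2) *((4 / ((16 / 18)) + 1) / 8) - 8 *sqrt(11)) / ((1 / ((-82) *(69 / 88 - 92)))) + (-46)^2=464531 / 64 - 658214 *sqrt(11) / 11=-191200.69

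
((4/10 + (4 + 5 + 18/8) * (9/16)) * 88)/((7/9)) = 213147/280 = 761.24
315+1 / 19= 5986 / 19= 315.05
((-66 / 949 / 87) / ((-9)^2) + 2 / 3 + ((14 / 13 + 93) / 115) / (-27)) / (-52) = -163135607 / 13330621980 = -0.01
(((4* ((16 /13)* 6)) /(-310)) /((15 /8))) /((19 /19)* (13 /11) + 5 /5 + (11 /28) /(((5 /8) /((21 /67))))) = -0.02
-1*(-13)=13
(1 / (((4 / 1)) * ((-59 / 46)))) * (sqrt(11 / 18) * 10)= -115 * sqrt(22) / 354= -1.52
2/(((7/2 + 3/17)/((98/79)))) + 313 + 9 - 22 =2969164/9875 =300.67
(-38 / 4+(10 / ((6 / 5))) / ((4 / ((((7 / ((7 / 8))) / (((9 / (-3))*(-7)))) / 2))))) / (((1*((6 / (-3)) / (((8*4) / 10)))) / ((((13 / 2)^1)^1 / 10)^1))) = 14911 / 1575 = 9.47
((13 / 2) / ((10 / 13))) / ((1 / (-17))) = -2873 / 20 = -143.65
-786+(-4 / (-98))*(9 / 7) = -269580 / 343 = -785.95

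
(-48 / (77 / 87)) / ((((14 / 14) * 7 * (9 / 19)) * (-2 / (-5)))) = -40.89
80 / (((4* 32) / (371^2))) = 688205 / 8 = 86025.62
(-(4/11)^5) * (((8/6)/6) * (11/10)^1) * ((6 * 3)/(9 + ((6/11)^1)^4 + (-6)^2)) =-2048/3300705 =-0.00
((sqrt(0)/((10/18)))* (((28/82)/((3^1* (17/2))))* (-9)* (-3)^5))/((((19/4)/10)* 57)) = 0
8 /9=0.89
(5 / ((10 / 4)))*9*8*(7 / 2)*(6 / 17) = 3024 / 17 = 177.88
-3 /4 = -0.75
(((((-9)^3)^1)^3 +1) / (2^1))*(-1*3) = 581130732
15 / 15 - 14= -13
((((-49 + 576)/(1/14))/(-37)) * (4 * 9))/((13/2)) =-1104.40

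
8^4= 4096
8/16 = 1/2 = 0.50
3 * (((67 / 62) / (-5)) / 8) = -201 / 2480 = -0.08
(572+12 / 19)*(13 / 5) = 1488.84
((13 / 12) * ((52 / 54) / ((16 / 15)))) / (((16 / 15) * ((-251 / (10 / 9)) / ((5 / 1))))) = -105625 / 5204736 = -0.02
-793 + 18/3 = -787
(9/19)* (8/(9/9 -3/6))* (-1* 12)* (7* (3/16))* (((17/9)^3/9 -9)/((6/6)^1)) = 1515808/1539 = 984.93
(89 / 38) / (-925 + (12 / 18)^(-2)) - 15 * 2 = -2104048 / 70129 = -30.00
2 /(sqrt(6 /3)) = 1.41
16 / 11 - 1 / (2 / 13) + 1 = -89 / 22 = -4.05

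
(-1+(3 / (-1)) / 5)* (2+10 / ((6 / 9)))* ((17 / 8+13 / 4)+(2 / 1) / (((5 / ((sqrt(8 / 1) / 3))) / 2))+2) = -221.12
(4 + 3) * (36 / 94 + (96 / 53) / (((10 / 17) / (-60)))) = -1290.60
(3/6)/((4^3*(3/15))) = 5/128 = 0.04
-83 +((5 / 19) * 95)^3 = 15542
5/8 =0.62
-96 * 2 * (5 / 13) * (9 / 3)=-2880 / 13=-221.54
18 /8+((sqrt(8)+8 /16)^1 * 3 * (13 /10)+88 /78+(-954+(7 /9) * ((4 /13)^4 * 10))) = -1219186081 /1285245+39 * sqrt(2) /5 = -937.57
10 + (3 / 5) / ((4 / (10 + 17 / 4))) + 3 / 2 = 1091 / 80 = 13.64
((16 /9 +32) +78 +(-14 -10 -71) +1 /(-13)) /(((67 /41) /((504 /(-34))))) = -2243192 /14807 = -151.50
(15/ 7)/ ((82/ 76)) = 570/ 287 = 1.99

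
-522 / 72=-29 / 4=-7.25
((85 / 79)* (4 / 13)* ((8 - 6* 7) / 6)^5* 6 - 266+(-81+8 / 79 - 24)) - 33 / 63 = -6974802010 / 582309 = -11977.84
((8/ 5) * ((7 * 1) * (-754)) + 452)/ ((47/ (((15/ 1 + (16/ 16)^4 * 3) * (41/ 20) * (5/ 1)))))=-7373358/ 235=-31375.99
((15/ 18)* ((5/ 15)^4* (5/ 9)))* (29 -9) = 250/ 2187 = 0.11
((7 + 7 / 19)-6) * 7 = 182 / 19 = 9.58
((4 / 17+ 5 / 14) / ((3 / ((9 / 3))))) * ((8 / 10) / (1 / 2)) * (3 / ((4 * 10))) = 423 / 5950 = 0.07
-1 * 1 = -1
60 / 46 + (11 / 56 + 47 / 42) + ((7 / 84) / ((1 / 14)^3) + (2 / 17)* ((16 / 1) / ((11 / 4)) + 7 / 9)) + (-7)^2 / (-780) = 32688929177 / 140900760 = 232.00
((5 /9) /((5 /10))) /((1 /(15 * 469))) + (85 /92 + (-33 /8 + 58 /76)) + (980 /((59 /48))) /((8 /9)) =8711.18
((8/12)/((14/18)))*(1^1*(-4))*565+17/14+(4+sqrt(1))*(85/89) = -2406217/1246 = -1931.15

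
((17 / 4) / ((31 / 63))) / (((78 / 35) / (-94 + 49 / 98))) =-2336565 / 6448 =-362.37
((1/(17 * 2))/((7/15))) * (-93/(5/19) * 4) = -10602/119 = -89.09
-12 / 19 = -0.63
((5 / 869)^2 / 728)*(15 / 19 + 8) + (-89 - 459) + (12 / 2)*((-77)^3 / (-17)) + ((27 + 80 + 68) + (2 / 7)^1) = 4077971369184209 / 25367368312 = 160756.58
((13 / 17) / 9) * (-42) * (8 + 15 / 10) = -1729 / 51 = -33.90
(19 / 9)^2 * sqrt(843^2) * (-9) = -101441 / 3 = -33813.67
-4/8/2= -1/4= -0.25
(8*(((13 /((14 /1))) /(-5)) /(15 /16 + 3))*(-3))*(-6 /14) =-832 /1715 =-0.49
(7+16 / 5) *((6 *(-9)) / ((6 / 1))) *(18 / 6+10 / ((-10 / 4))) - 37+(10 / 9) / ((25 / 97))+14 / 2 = 595 / 9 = 66.11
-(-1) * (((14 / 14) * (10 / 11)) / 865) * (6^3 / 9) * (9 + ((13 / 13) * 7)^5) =807168 / 1903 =424.16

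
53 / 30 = 1.77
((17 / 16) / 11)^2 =289 / 30976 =0.01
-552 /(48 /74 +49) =-20424 /1837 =-11.12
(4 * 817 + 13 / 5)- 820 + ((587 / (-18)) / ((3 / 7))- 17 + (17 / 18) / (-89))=2357.50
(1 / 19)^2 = 0.00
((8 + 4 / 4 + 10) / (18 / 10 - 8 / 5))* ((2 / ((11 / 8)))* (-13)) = -19760 / 11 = -1796.36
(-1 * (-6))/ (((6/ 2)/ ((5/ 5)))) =2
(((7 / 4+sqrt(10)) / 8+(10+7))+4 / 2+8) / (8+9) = sqrt(10) / 136+871 / 544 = 1.62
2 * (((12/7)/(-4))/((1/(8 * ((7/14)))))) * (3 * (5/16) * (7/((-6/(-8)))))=-30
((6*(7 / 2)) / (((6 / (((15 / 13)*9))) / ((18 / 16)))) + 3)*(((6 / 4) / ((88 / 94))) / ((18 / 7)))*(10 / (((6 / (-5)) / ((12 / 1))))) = -25028675 / 9152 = -2734.78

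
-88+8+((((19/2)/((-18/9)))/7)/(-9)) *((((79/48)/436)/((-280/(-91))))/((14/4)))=-59067167687/738339840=-80.00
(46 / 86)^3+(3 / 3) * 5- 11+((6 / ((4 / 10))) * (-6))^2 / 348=40185850 / 2305703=17.43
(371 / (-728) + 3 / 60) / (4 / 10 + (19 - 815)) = 239 / 413712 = 0.00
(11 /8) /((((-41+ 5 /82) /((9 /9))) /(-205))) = 92455 /13428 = 6.89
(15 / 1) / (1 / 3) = 45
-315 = -315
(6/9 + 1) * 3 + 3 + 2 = 10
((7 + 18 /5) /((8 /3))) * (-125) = -3975 /8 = -496.88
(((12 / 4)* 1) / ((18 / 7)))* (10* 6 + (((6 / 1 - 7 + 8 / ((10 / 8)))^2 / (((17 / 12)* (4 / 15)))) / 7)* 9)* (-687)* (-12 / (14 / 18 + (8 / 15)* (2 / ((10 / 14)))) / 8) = 2929165335 / 34748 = 84297.38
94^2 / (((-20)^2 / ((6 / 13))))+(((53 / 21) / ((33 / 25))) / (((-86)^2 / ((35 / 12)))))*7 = 29128967323 / 2855595600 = 10.20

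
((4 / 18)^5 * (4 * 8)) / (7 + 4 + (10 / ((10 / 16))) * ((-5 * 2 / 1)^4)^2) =1024 / 94478400649539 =0.00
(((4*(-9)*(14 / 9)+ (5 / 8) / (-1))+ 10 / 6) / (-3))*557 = 734683 / 72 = 10203.93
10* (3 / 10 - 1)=-7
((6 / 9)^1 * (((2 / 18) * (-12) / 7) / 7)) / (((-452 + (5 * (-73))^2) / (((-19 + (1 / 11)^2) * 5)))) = 30640 / 2361633351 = 0.00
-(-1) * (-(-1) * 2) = 2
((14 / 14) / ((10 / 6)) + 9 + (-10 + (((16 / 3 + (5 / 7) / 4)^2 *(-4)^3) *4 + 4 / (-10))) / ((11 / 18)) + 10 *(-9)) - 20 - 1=-3147107 / 245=-12845.33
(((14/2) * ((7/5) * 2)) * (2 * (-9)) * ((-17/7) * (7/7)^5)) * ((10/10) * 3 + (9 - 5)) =29988/5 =5997.60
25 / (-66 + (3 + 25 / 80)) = -400 / 1003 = -0.40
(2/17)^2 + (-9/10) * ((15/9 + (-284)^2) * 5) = -209790583/578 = -362959.49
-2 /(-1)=2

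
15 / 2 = 7.50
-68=-68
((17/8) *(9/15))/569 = 51/22760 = 0.00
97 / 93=1.04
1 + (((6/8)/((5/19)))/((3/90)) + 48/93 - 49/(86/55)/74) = 17083345/197284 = 86.59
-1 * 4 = -4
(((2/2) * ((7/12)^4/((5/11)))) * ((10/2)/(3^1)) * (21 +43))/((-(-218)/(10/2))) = 132055/211896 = 0.62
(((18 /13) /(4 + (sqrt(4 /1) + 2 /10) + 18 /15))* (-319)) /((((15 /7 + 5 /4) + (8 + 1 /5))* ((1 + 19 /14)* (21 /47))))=-3816400 /780663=-4.89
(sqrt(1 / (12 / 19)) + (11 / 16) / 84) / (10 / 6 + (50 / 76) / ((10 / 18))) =209 / 72800 + 19 * sqrt(57) / 325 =0.44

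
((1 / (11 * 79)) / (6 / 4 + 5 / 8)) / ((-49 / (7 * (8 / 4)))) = -16 / 103411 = -0.00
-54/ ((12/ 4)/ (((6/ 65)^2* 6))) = -3888/ 4225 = -0.92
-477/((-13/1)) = 477/13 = 36.69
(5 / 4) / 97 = 5 / 388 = 0.01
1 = 1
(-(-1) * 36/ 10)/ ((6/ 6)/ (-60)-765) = -216/ 45901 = -0.00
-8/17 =-0.47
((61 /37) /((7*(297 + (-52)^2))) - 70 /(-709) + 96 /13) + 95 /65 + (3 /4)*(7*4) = 214525600755 /7163996203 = 29.94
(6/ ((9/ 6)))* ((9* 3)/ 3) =36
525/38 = 13.82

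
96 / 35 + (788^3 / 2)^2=2094909942599183456 / 35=59854569788548098.74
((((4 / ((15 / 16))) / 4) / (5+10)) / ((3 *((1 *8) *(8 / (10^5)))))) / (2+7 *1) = 1000 / 243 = 4.12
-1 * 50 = -50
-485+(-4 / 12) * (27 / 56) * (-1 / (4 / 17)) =-484.32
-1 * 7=-7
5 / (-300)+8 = 479 / 60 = 7.98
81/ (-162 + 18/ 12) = -54/ 107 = -0.50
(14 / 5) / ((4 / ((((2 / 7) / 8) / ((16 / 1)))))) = 1 / 640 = 0.00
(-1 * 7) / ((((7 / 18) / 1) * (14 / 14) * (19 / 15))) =-270 / 19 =-14.21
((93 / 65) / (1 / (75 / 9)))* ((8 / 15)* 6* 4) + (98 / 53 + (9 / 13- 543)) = -267224 / 689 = -387.84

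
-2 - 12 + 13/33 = -449/33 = -13.61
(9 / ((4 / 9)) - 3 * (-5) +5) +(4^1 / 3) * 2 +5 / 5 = 527 / 12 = 43.92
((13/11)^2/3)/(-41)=-169/14883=-0.01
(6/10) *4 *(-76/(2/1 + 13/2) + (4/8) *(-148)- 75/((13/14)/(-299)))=981936/17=57760.94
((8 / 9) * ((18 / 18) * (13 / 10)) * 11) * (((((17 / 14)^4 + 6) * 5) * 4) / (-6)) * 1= -44904431 / 129654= -346.34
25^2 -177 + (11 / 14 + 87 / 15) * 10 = 3597 / 7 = 513.86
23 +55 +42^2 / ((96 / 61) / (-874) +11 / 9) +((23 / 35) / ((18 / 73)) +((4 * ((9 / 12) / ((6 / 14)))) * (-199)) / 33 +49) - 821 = 288880689473 / 405813870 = 711.86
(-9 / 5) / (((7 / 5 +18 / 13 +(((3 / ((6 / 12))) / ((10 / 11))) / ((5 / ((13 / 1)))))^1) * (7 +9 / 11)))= -6435 / 557452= -0.01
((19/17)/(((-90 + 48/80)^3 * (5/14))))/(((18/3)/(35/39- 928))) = 120222025/177646785147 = 0.00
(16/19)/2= 8/19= 0.42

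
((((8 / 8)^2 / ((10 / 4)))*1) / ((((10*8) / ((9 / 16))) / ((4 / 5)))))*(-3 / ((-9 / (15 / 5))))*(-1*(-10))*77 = 693 / 400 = 1.73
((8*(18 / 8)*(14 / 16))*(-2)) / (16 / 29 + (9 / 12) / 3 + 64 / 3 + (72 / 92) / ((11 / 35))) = -2773386 / 2168099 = -1.28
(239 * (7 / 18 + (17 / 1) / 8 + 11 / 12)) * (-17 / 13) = -77197 / 72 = -1072.18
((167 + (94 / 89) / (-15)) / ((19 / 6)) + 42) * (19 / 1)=800812 / 445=1799.58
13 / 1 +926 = 939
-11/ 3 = -3.67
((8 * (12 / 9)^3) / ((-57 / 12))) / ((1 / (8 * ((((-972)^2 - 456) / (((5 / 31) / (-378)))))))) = 6714791559168 / 95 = 70682016412.29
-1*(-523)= 523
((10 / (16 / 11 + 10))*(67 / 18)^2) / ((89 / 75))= 6172375 / 605556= 10.19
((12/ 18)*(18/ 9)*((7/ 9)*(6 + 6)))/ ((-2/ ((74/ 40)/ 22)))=-259/ 495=-0.52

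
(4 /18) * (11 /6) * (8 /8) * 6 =2.44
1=1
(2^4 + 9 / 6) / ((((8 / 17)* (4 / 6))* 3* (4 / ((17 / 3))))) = 10115 / 384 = 26.34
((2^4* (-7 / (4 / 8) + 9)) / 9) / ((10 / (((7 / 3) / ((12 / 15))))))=-70 / 27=-2.59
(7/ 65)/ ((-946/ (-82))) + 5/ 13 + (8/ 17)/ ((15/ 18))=501056/ 522665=0.96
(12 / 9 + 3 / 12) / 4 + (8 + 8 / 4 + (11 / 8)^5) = 1505105 / 98304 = 15.31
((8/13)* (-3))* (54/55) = -1296/715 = -1.81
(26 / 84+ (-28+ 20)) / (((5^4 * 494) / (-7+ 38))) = -527 / 682500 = -0.00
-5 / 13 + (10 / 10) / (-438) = -2203 / 5694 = -0.39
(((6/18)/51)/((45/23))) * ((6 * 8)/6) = 0.03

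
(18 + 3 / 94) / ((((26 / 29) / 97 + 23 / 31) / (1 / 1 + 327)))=1616045996 / 205249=7873.59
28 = 28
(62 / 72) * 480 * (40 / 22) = 24800 / 33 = 751.52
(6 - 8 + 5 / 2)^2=1 / 4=0.25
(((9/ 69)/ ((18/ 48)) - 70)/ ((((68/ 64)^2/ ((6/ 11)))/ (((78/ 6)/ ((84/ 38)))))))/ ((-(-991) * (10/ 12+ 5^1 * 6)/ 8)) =-4862287872/ 93834336365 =-0.05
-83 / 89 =-0.93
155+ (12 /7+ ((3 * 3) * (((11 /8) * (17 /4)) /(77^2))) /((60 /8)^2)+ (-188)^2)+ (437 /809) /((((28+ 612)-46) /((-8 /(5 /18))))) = 9288066368099 /261630600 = 35500.69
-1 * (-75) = 75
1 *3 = 3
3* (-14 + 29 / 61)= -2475 / 61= -40.57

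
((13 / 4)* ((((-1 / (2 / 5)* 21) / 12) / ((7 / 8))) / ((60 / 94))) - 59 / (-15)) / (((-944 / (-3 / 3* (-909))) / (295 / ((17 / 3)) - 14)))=506373903 / 641920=788.84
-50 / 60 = -5 / 6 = -0.83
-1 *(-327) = 327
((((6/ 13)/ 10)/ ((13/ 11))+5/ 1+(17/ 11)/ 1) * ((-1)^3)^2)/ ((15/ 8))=163208/ 46475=3.51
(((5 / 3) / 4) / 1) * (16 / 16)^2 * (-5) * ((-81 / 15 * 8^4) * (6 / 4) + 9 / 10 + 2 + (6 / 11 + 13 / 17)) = 310171195 / 4488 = 69111.23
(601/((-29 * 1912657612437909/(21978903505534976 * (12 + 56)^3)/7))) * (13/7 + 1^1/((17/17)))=-16907930888737946337280/11289857675697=-1497621261.00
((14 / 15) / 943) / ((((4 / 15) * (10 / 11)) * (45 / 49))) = 3773 / 848700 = 0.00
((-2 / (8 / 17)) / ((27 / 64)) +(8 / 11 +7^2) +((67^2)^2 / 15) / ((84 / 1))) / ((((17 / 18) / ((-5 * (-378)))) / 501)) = 176815335321 / 11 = 16074121392.82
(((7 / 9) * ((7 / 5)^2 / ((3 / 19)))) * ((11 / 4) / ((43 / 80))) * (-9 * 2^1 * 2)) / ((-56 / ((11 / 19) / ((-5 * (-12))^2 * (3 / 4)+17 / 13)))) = 154154 / 22650465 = 0.01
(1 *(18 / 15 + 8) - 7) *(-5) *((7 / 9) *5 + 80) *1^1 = -922.78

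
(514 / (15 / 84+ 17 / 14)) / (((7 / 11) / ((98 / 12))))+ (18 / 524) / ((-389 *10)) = 564719483507 / 119244060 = 4735.83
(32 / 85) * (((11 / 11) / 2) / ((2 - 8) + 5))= -16 / 85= -0.19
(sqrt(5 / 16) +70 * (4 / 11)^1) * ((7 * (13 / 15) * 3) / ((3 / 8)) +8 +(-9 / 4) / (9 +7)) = 54137 * sqrt(5) / 3840 +378959 / 264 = 1466.98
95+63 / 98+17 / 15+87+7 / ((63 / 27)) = 39223 / 210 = 186.78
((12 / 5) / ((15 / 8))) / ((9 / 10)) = 1.42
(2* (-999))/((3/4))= -2664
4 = 4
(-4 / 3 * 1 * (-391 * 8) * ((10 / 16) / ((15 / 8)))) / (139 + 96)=12512 / 2115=5.92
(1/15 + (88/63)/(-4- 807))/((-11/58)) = -962278/2810115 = -0.34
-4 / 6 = -2 / 3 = -0.67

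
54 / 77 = 0.70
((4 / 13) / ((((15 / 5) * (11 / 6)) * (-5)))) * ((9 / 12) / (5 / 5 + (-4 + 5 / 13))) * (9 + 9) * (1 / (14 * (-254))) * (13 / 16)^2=-4563 / 425582080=-0.00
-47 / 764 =-0.06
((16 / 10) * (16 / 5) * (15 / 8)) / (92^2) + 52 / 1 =137543 / 2645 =52.00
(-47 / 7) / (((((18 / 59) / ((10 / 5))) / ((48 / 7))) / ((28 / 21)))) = -177472 / 441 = -402.43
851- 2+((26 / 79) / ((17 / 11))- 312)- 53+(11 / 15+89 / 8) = 79946849 / 161160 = 496.07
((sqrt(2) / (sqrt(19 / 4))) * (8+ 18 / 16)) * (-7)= -511 * sqrt(38) / 76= -41.45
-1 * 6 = -6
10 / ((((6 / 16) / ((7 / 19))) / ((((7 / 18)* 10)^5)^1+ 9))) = 29709856960 / 3365793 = 8827.00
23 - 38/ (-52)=23.73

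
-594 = -594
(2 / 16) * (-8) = -1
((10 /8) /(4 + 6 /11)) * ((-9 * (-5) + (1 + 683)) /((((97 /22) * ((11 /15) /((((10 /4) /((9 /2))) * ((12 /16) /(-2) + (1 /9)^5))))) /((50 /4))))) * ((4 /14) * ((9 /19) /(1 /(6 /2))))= -243566125 /3715488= -65.55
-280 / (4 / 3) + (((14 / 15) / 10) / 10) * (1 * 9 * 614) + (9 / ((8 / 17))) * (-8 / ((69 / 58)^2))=-17624287 / 66125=-266.53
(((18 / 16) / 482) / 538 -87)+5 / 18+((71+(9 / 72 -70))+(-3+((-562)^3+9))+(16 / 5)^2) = -82853514549151763 / 466768800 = -177504397.36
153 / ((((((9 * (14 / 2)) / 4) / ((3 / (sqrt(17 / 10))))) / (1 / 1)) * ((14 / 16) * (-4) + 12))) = 24 * sqrt(170) / 119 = 2.63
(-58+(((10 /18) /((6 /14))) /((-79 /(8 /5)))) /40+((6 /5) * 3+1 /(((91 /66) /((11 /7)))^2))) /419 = -229799010187 /1813233555315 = -0.13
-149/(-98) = 149/98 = 1.52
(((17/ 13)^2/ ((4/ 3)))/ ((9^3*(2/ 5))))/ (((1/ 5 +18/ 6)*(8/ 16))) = 7225/ 2628288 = 0.00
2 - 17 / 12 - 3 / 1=-29 / 12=-2.42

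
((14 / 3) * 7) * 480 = 15680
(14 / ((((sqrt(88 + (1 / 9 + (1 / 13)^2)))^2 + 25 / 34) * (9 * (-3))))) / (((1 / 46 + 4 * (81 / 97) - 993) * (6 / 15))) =179470564 / 12174023004231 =0.00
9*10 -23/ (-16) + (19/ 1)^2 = 7239/ 16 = 452.44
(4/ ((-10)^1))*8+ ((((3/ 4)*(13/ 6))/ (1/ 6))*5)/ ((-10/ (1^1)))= -8.08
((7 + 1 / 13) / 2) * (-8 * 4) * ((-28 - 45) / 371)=107456 / 4823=22.28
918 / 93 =306 / 31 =9.87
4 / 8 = 1 / 2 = 0.50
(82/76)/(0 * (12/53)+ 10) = 41/380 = 0.11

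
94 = 94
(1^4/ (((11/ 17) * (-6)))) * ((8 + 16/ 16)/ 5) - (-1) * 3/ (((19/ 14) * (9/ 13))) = 17113/ 6270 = 2.73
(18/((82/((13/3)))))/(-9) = -13/123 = -0.11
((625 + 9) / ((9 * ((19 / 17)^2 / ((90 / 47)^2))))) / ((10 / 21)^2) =727223994 / 797449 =911.94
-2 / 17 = -0.12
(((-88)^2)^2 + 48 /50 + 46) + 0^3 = 1499239574 /25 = 59969582.96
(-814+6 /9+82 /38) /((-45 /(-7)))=-323659 /2565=-126.18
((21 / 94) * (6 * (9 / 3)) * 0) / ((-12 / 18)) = 0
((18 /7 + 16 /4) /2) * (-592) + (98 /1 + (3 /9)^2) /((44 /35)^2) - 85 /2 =-1925.56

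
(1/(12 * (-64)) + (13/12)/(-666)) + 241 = 61633555/255744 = 241.00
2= 2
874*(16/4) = 3496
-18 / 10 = -9 / 5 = -1.80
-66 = -66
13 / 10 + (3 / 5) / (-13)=163 / 130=1.25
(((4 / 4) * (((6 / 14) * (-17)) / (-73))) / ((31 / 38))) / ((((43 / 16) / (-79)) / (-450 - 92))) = 1327700544 / 681163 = 1949.17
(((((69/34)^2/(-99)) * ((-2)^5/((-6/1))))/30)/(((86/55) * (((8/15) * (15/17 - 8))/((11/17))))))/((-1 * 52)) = -2645/170597856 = -0.00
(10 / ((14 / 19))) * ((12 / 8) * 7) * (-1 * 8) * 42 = -47880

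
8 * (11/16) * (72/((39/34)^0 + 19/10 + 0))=3960/29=136.55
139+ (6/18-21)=355/3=118.33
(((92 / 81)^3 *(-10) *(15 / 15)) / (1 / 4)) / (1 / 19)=-591802880 / 531441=-1113.58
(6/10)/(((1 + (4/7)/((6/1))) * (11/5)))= 63/253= 0.25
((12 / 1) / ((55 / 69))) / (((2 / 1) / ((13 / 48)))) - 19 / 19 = 457 / 440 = 1.04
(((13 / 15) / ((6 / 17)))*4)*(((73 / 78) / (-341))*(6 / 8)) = -1241 / 61380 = -0.02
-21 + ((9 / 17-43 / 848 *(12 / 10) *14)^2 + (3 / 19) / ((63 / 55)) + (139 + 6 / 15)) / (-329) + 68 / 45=-2546499290475877 / 127879114885200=-19.91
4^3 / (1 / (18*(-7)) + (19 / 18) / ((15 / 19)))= 7560 / 157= 48.15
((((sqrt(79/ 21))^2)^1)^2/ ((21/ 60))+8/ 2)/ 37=137168/ 114219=1.20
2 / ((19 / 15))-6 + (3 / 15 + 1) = -306 / 95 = -3.22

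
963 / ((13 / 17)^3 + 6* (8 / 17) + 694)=1577073 / 1141897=1.38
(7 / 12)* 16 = 28 / 3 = 9.33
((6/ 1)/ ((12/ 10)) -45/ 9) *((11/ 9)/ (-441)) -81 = -81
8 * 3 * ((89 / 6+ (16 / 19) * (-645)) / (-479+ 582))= -240916 / 1957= -123.10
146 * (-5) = -730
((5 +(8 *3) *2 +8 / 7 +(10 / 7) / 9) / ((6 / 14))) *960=121635.56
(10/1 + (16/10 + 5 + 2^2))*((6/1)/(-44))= -309/110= -2.81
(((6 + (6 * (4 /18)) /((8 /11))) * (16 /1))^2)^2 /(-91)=-19987173376 /7371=-2711595.90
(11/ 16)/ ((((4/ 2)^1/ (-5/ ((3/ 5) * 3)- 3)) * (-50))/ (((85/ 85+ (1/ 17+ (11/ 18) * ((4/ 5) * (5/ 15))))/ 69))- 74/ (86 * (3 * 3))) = 38794041/ 55149651604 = 0.00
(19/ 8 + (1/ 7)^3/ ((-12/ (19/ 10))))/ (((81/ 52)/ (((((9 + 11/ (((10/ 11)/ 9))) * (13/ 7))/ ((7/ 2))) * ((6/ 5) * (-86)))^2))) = 163521688136843712/ 2573571875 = 63538807.57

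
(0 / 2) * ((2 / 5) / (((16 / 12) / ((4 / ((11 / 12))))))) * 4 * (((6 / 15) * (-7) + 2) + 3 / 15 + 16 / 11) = 0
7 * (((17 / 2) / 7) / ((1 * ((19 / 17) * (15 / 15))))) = 289 / 38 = 7.61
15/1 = 15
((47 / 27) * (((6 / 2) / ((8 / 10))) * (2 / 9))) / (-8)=-235 / 1296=-0.18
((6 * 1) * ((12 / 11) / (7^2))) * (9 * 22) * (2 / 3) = 864 / 49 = 17.63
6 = 6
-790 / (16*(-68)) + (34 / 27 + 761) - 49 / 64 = 22390967 / 29376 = 762.22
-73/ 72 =-1.01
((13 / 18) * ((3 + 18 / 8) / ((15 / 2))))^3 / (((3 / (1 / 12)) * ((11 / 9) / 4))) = 753571 / 64152000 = 0.01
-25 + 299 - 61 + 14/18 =1924/9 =213.78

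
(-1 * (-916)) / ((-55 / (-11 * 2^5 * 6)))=175872 / 5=35174.40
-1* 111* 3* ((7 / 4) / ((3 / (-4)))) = 777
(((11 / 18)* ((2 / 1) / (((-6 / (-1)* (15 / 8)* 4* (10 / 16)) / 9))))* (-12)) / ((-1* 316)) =88 / 5925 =0.01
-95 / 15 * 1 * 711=-4503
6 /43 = 0.14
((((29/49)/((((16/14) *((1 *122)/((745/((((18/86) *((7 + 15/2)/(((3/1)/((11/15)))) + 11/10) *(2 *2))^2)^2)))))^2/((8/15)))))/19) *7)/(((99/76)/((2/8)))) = 102883625147837928912109375/8437549179011872008858400456704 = 0.00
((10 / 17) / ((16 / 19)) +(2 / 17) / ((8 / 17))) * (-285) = -36765 / 136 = -270.33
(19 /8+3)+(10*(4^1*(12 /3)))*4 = 5163 /8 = 645.38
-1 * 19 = -19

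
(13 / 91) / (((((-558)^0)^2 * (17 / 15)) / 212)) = 3180 / 119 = 26.72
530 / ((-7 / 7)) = -530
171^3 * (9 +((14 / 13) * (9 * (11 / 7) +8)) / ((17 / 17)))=2135090097 / 13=164237699.77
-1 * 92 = -92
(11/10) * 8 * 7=308/5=61.60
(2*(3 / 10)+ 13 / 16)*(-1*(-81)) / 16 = 9153 / 1280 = 7.15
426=426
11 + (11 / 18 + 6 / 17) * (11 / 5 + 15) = 4220 / 153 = 27.58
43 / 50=0.86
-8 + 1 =-7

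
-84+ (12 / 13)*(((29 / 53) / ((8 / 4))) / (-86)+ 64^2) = 8425281 / 2279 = 3696.92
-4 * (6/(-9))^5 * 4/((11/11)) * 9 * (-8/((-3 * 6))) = 2048/243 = 8.43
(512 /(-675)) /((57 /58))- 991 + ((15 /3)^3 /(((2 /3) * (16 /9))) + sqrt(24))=-1091216347 /1231200 + 2 * sqrt(6)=-881.40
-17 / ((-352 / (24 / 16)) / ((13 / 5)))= 663 / 3520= 0.19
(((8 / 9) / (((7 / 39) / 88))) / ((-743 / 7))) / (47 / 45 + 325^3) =-17160 / 143470111787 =-0.00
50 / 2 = 25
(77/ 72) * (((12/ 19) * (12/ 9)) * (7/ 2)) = 3.15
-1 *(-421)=421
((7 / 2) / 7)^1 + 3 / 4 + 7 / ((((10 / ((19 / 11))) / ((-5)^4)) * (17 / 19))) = 632685 / 748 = 845.84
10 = 10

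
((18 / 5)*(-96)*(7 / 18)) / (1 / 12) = -8064 / 5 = -1612.80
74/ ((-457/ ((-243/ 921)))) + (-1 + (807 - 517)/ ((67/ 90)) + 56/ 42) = 389.93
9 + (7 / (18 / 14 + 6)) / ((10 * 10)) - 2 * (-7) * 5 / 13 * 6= 2739337 / 66300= 41.32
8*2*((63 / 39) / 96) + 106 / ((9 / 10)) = 27623 / 234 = 118.05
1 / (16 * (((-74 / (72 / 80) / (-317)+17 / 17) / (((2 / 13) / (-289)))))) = -2853 / 107991208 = -0.00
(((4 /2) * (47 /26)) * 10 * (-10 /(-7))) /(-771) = -4700 /70161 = -0.07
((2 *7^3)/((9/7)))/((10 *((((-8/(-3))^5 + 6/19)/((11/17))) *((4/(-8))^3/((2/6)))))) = -2580732/3788875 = -0.68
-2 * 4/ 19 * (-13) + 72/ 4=446/ 19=23.47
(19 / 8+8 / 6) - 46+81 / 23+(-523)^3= -78966749585 / 552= -143055705.77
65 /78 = 5 /6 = 0.83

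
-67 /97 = -0.69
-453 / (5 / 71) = -32163 / 5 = -6432.60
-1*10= -10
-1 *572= -572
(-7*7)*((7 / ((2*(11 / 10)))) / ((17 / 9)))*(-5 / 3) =25725 / 187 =137.57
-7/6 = -1.17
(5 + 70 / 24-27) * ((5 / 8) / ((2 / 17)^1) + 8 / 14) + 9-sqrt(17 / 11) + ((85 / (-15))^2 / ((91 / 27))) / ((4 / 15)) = -1180355 / 17472-sqrt(187) / 11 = -68.80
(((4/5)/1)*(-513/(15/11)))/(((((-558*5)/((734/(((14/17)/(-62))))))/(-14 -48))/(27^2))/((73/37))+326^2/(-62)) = 17209305371016/98016247910675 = 0.18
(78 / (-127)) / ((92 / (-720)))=14040 / 2921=4.81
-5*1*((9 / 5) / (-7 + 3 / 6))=18 / 13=1.38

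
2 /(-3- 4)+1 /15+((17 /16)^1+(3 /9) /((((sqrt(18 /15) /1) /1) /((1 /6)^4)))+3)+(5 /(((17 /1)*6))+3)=sqrt(30) /23328+196849 /28560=6.89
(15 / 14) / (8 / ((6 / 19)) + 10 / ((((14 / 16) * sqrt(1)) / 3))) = 0.02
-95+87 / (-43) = -97.02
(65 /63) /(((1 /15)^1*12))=325 /252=1.29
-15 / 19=-0.79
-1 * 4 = -4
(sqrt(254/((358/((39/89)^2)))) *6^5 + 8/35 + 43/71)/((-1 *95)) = -303264 *sqrt(22733)/1513445 - 2073/236075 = -30.22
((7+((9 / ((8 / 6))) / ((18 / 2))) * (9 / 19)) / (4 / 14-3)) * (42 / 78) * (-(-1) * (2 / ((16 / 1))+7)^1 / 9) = -2107 / 1824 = -1.16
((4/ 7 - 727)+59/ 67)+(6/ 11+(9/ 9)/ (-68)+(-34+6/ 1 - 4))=-265570727/ 350812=-757.02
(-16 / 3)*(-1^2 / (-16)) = -0.33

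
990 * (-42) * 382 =-15883560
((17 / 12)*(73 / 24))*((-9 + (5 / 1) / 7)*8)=-35989 / 126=-285.63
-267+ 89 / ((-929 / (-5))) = -247598 / 929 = -266.52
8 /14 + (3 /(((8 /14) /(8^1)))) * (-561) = -164930 /7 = -23561.43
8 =8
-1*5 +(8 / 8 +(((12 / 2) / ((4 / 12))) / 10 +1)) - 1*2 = -16 / 5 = -3.20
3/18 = 1/6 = 0.17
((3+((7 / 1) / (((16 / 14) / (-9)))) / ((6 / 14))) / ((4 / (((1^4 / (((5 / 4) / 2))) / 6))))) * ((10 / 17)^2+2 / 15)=-69613 / 17340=-4.01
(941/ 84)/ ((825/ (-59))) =-55519/ 69300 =-0.80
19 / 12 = 1.58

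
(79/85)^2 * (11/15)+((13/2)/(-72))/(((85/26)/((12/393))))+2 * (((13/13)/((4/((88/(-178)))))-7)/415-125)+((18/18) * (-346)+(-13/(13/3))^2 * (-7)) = -414295970746943/629244974250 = -658.40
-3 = -3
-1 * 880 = -880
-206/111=-1.86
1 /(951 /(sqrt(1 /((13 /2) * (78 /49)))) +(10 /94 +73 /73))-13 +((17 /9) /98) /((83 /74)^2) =-3073599630337012057 /236709710447619591 +14705313 * sqrt(3) /77915040359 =-12.98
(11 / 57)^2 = 121 / 3249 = 0.04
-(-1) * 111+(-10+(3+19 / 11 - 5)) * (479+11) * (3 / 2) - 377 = -85981 / 11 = -7816.45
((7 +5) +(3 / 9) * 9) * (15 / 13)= 225 / 13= 17.31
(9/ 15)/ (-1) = -3/ 5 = -0.60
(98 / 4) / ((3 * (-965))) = -49 / 5790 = -0.01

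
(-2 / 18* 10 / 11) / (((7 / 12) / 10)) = -400 / 231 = -1.73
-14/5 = -2.80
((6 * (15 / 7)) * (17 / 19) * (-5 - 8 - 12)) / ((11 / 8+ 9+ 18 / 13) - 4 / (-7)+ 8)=-14.15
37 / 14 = 2.64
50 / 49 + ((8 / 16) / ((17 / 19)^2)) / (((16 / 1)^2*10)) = 74001689 / 72504320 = 1.02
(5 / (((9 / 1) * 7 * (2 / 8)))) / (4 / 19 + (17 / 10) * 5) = 760 / 20853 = 0.04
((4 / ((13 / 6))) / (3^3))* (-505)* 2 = -8080 / 117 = -69.06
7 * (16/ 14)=8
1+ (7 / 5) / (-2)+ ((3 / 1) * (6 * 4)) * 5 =3603 / 10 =360.30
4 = 4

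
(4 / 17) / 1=4 / 17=0.24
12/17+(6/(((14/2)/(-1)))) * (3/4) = 15/238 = 0.06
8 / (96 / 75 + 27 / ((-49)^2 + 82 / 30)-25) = -7211200 / 21371083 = -0.34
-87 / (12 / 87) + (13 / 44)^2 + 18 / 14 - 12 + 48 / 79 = -686012843 / 1070608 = -640.77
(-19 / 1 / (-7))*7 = 19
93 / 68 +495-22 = 32257 / 68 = 474.37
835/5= 167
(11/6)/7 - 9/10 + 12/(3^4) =-463/945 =-0.49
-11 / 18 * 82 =-451 / 9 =-50.11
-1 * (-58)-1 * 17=41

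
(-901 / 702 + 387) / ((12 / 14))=1895411 / 4212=450.00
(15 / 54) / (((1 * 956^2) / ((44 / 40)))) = 11 / 32901696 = 0.00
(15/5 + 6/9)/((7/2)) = 22/21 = 1.05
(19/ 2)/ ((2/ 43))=817/ 4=204.25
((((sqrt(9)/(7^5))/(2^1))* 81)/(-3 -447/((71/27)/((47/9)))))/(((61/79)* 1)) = -454329/43223570320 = -0.00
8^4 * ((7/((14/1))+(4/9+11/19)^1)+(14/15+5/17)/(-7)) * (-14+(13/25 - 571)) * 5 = -8208919666688/508725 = -16136261.57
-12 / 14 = -6 / 7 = -0.86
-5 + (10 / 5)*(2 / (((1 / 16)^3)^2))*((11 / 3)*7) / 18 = 2583691129 / 27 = 95692264.04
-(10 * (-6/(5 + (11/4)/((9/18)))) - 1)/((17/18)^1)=846/119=7.11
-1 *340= -340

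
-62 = -62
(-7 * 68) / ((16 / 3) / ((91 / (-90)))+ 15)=-43316 / 885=-48.94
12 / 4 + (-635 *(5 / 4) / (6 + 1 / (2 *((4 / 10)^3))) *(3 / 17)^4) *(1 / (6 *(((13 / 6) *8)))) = 1439477823 / 479911666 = 3.00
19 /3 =6.33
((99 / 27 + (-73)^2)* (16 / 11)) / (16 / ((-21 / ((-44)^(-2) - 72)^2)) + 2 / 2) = -5451094528 / 2774990215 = -1.96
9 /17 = 0.53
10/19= 0.53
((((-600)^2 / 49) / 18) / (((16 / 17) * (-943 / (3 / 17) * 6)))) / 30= -125 / 277242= -0.00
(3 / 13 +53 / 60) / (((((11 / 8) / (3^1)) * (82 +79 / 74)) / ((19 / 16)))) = 55537 / 1598220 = 0.03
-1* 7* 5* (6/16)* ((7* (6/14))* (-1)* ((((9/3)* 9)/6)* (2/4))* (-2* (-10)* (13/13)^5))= 14175/8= 1771.88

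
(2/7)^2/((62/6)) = 12/1519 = 0.01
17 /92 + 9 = 845 /92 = 9.18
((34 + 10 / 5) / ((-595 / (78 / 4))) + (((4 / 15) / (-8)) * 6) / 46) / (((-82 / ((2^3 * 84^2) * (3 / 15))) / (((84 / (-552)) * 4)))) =-914768064 / 9217825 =-99.24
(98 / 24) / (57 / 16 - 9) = -196 / 261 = -0.75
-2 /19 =-0.11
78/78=1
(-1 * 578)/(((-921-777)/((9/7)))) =867/1981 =0.44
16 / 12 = 1.33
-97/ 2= -48.50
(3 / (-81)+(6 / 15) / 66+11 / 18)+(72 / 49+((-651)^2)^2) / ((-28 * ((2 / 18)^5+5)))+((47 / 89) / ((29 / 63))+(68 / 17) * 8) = -1991805963313234766747677 / 1552575011830920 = -1282904818.21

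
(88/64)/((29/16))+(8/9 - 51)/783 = 4895/7047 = 0.69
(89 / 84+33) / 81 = 2861 / 6804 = 0.42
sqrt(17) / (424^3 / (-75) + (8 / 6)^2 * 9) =-75 * sqrt(17) / 76223824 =-0.00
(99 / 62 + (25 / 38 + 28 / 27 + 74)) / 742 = 614585 / 5900013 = 0.10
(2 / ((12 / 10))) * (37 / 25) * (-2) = -74 / 15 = -4.93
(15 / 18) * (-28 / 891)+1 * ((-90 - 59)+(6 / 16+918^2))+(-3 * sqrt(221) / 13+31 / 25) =450441444379 / 534600 - 3 * sqrt(221) / 13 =842573.16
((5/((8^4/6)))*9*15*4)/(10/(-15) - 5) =-0.70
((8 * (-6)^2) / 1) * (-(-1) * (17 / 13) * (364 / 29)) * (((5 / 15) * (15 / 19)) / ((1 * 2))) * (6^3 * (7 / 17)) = 30481920 / 551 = 55321.09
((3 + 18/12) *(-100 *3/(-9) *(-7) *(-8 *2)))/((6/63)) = 176400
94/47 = 2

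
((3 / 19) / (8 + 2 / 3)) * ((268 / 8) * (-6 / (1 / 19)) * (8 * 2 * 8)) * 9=-1041984 / 13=-80152.62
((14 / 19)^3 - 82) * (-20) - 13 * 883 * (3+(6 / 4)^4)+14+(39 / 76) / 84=-34916372059 / 384104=-90903.43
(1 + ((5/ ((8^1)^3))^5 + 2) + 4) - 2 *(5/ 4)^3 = 108851651152949/ 35184372088832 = 3.09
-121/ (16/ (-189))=22869/ 16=1429.31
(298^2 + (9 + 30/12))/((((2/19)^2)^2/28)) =162043346857/8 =20255418357.12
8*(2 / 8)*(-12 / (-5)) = 24 / 5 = 4.80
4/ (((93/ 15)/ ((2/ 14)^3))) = 20/ 10633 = 0.00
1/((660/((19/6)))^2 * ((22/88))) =361/3920400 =0.00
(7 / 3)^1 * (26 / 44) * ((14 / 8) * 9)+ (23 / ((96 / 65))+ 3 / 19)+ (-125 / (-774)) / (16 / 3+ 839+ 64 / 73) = 1993377216511 / 53232085984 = 37.45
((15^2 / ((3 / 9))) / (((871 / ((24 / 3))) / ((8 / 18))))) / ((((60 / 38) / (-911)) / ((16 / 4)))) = -5538880 / 871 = -6359.22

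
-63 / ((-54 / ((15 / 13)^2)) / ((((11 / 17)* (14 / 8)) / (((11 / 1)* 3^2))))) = 1225 / 68952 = 0.02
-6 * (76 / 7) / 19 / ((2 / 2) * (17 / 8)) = -192 / 119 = -1.61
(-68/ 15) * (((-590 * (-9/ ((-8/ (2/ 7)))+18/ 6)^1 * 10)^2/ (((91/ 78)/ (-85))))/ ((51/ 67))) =57153442485000/ 343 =166628112201.17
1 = 1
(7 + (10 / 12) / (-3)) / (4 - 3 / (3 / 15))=-0.61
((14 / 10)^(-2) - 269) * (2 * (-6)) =157872 / 49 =3221.88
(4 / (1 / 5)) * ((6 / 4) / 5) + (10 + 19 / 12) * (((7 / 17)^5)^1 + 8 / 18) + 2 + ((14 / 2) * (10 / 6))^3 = 81847565999 / 51114852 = 1601.25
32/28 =8/7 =1.14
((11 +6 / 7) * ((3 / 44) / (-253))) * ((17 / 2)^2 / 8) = -71961 / 2493568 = -0.03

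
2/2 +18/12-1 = 3/2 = 1.50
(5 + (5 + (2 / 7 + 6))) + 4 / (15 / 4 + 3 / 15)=9566 / 553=17.30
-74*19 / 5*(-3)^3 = 37962 / 5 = 7592.40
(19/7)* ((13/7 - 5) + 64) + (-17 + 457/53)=407226/2597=156.81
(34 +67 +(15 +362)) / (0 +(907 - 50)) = 478 / 857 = 0.56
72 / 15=24 / 5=4.80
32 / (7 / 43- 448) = -1376 / 19257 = -0.07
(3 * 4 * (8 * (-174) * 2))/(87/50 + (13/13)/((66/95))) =-27561600/2623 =-10507.66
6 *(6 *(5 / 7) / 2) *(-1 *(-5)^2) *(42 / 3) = -4500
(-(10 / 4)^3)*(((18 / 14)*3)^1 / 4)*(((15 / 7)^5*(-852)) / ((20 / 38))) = 2074403671875 / 1882384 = 1102008.77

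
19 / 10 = 1.90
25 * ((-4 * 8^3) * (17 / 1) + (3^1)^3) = -869725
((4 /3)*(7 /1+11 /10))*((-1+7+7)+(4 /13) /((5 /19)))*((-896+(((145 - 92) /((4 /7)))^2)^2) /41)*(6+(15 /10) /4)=4805227417060917 /2728960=1760827354.40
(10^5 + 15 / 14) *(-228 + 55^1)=-242202595 / 14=-17300185.36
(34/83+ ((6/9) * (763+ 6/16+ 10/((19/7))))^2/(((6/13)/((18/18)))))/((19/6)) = 14667858538007/81978768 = 178922.65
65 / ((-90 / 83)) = -1079 / 18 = -59.94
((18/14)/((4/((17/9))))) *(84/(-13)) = -51/13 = -3.92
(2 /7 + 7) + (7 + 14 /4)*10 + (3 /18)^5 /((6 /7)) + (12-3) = 39610993 /326592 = 121.29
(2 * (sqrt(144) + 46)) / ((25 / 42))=4872 / 25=194.88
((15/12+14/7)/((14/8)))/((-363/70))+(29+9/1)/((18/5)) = 11105/1089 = 10.20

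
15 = 15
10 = 10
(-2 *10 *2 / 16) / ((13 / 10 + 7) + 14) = -25 / 223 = -0.11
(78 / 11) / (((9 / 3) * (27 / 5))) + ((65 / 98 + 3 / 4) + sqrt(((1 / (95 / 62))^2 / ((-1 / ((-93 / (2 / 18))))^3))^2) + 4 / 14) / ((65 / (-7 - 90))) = -12727526511871398973 / 34148614500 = -372709894.62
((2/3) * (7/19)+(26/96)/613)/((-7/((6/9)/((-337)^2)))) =-45853/222220008024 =-0.00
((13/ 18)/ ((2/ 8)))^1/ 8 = 13/ 36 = 0.36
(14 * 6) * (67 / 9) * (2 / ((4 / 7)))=6566 / 3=2188.67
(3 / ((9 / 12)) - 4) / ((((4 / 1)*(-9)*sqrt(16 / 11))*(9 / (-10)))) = 0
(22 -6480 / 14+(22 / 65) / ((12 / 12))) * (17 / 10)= -1703706 / 2275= -748.88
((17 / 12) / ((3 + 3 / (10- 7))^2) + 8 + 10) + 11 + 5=6545 / 192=34.09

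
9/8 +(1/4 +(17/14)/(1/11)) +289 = 17009/56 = 303.73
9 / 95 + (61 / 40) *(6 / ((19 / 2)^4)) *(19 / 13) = 0.10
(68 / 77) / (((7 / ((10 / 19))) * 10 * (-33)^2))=68 / 11152449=0.00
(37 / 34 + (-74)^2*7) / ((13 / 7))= 9123275 / 442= 20640.89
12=12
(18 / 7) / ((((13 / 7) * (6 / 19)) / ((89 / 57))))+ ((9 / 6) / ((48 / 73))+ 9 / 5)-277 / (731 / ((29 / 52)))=16293579 / 1520480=10.72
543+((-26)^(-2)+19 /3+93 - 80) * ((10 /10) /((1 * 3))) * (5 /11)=36535787 /66924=545.93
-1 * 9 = -9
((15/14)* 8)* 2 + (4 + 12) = 232/7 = 33.14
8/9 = 0.89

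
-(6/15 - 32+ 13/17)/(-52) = -2621/4420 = -0.59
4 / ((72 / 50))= 25 / 9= 2.78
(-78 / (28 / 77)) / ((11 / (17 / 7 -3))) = 78 / 7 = 11.14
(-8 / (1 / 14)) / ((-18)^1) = 56 / 9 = 6.22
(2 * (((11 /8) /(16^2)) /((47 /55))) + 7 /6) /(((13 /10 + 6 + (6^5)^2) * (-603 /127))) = -0.00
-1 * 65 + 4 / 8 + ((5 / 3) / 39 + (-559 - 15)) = -149399 / 234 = -638.46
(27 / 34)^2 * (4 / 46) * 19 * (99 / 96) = 457083 / 425408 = 1.07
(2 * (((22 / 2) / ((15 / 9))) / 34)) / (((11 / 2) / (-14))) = -84 / 85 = -0.99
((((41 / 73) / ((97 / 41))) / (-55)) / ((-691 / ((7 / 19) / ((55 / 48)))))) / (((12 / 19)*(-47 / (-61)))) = 2871148 / 695658151925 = 0.00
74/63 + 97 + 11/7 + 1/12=25157/252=99.83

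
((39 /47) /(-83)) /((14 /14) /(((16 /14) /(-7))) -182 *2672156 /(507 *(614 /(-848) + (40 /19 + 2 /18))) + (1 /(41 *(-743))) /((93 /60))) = 1444021504536 /92843841126349380481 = 0.00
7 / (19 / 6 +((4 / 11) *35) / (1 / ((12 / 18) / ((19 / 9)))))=8778 / 9011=0.97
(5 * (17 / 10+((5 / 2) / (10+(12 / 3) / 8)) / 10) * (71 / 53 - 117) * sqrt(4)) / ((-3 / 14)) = 9304.23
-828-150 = -978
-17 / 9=-1.89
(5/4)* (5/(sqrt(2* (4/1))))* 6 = 75* sqrt(2)/8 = 13.26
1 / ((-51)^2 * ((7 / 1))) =1 / 18207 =0.00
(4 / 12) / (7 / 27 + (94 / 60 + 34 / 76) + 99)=855 / 259766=0.00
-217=-217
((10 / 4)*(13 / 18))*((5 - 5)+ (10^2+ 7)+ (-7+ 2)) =1105 / 6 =184.17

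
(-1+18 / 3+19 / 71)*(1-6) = -1870 / 71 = -26.34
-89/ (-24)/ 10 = 89/ 240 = 0.37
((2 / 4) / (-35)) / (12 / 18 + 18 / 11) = -0.01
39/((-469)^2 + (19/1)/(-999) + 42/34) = 662337/3735618319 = 0.00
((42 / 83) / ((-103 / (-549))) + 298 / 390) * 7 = 40390777 / 1667055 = 24.23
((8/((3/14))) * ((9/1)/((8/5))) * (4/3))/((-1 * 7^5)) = -0.02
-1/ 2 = -0.50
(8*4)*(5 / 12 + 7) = 712 / 3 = 237.33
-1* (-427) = 427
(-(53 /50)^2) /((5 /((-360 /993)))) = 16854 /206875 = 0.08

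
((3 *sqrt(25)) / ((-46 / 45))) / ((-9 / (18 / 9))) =75 / 23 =3.26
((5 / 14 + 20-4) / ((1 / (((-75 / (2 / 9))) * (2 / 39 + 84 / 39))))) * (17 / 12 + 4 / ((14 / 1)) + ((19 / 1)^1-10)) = -663933975 / 5096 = -130285.32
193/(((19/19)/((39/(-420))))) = -2509/140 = -17.92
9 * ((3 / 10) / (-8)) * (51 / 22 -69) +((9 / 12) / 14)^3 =217375677 / 9658880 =22.51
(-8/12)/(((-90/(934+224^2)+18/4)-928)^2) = -208978568/267342782403675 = -0.00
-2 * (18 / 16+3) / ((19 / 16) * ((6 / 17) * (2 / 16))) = -157.47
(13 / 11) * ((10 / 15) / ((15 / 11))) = 26 / 45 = 0.58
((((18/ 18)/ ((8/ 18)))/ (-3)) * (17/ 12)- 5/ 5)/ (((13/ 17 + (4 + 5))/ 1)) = -561/ 2656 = -0.21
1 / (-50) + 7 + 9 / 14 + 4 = 2034 / 175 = 11.62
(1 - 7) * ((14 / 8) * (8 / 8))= -21 / 2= -10.50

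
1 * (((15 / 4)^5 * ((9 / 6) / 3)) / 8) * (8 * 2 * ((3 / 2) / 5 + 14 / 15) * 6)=5619375 / 1024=5487.67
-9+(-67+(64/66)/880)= -137938/1815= -76.00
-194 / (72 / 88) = -2134 / 9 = -237.11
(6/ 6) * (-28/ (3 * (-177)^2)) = -0.00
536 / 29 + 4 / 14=3810 / 203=18.77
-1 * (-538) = 538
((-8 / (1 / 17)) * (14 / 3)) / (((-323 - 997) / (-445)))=-213.96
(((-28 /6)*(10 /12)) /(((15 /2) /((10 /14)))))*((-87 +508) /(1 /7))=-29470 /27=-1091.48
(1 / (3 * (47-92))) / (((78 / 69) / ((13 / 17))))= -23 / 4590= -0.01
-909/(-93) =303/31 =9.77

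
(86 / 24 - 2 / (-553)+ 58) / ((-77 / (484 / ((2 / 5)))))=-22478005 / 23226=-967.79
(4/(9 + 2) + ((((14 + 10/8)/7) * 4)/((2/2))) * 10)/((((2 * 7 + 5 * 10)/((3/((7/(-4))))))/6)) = -30321/2156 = -14.06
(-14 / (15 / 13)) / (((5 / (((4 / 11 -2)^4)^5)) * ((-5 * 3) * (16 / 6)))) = 96674124641003592822816768 / 84093749366570001150125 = 1149.60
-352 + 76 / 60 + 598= 3709 / 15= 247.27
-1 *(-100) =100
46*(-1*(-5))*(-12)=-2760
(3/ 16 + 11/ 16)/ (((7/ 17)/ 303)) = 5151/ 8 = 643.88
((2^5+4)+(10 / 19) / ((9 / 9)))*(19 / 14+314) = 1532005 / 133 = 11518.83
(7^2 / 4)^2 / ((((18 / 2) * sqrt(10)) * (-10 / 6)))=-2401 * sqrt(10) / 2400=-3.16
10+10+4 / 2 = 22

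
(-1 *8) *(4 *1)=-32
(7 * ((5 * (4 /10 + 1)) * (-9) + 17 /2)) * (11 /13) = -8393 /26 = -322.81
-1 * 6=-6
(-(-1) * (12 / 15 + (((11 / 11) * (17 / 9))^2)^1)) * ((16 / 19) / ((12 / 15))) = 7076 / 1539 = 4.60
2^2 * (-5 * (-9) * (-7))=-1260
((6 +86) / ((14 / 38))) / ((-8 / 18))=-3933 / 7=-561.86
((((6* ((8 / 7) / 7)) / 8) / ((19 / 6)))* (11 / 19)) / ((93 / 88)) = 11616 / 548359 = 0.02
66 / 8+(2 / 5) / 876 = 36137 / 4380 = 8.25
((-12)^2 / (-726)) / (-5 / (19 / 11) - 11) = 0.01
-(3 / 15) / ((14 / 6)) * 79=-237 / 35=-6.77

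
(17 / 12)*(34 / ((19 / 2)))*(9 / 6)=289 / 38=7.61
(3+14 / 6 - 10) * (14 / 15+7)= -1666 / 45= -37.02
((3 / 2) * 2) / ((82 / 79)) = 2.89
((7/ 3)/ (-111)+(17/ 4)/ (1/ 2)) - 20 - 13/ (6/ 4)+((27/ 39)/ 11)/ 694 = -333575674/ 16523793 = -20.19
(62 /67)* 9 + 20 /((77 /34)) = 88526 /5159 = 17.16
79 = 79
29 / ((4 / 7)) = 203 / 4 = 50.75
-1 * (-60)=60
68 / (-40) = -17 / 10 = -1.70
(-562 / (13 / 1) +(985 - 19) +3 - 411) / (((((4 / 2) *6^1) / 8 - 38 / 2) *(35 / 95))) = -36328 / 455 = -79.84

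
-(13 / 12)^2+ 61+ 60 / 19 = 172325 / 2736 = 62.98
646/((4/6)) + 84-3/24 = 8423/8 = 1052.88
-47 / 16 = -2.94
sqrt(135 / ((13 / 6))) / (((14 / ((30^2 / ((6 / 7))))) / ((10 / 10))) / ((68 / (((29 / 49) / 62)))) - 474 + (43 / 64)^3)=-4569307545600 * sqrt(130) / 3126450772337789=-0.02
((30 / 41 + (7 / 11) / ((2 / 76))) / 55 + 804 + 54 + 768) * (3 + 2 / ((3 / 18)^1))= 121032498 / 4961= 24396.79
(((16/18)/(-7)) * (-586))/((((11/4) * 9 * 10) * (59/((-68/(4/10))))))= -0.87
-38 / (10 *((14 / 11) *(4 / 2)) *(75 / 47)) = -9823 / 10500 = -0.94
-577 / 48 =-12.02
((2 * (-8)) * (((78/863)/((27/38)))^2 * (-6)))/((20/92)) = 7.15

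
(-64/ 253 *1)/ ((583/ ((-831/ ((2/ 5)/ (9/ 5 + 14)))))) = 2100768/ 147499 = 14.24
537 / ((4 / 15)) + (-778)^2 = 2429191 / 4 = 607297.75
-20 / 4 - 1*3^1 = -8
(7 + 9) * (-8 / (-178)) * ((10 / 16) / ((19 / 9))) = 0.21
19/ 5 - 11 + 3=-21/ 5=-4.20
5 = 5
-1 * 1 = -1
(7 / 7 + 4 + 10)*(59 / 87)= 295 / 29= 10.17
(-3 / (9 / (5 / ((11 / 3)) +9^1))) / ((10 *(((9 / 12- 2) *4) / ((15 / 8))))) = 57 / 440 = 0.13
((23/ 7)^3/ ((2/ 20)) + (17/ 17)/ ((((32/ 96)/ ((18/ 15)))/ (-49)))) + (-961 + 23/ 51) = -68417396/ 87465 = -782.23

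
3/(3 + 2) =3/5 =0.60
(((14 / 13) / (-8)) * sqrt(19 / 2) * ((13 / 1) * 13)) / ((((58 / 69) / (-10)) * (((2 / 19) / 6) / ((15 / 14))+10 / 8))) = 26842725 * sqrt(38) / 251198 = 658.72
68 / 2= 34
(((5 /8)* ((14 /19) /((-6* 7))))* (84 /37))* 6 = -105 /703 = -0.15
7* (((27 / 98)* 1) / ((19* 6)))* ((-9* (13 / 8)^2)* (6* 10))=-205335 / 8512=-24.12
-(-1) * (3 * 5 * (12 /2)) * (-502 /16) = -11295 /4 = -2823.75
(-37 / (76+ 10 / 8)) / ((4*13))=-37 / 4017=-0.01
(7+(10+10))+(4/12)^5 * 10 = 6571/243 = 27.04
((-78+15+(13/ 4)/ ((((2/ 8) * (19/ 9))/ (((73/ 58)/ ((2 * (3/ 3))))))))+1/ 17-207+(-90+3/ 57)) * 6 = -40017321/ 18734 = -2136.08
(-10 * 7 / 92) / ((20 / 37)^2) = -9583 / 3680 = -2.60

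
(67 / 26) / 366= 67 / 9516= 0.01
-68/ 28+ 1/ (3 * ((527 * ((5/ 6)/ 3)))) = -44753/ 18445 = -2.43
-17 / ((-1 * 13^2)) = 17 / 169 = 0.10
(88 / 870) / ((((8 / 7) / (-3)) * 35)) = -11 / 1450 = -0.01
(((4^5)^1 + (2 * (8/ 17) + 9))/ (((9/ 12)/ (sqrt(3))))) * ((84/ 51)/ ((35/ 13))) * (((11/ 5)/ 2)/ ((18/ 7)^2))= 3041038 * sqrt(3)/ 21675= 243.01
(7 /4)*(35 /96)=245 /384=0.64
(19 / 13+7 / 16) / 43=395 / 8944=0.04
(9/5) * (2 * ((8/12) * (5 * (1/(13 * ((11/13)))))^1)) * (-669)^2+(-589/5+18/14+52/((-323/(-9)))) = 60701816306/124355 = 488133.30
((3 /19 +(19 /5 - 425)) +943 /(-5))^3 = -194265499151296 /857375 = -226581716.46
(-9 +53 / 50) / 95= -397 / 4750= -0.08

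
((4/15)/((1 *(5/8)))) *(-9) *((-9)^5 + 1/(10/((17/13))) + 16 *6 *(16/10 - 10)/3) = 370142256/1625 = 227779.85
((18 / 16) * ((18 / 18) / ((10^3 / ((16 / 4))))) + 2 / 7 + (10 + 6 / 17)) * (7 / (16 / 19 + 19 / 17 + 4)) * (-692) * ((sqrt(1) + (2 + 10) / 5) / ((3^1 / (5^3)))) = -47181824803 / 38500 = -1225501.94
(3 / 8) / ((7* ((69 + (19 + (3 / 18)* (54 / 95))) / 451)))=128535 / 468664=0.27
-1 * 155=-155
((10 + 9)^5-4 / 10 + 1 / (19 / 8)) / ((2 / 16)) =1881835256 / 95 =19808792.17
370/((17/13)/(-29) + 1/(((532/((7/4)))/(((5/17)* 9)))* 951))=-228520329440/27844697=-8206.96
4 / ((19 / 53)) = 212 / 19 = 11.16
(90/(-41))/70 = -9/287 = -0.03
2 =2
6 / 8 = 0.75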